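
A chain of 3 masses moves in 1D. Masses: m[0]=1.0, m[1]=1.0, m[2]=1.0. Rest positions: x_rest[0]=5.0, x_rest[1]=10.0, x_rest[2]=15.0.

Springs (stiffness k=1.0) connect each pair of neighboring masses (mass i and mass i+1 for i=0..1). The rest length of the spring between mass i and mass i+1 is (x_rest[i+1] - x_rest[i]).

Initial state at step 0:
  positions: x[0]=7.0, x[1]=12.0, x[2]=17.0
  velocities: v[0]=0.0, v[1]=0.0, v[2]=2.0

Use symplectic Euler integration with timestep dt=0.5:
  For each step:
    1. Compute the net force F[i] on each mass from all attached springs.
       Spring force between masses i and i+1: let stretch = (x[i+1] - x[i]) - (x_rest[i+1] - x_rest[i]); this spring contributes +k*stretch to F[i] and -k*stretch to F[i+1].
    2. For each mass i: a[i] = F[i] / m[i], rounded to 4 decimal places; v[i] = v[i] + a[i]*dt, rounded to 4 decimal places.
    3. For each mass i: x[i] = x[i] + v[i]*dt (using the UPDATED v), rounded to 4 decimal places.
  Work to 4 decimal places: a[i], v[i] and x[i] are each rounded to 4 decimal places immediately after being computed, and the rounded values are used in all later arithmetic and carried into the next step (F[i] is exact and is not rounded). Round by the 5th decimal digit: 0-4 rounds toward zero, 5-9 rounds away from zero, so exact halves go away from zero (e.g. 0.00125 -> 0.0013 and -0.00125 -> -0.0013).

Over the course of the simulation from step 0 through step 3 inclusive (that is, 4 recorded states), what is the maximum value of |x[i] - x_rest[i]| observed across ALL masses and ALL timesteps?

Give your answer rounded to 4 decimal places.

Step 0: x=[7.0000 12.0000 17.0000] v=[0.0000 0.0000 2.0000]
Step 1: x=[7.0000 12.0000 18.0000] v=[0.0000 0.0000 2.0000]
Step 2: x=[7.0000 12.2500 18.7500] v=[0.0000 0.5000 1.5000]
Step 3: x=[7.0625 12.8125 19.1250] v=[0.1250 1.1250 0.7500]
Max displacement = 4.1250

Answer: 4.1250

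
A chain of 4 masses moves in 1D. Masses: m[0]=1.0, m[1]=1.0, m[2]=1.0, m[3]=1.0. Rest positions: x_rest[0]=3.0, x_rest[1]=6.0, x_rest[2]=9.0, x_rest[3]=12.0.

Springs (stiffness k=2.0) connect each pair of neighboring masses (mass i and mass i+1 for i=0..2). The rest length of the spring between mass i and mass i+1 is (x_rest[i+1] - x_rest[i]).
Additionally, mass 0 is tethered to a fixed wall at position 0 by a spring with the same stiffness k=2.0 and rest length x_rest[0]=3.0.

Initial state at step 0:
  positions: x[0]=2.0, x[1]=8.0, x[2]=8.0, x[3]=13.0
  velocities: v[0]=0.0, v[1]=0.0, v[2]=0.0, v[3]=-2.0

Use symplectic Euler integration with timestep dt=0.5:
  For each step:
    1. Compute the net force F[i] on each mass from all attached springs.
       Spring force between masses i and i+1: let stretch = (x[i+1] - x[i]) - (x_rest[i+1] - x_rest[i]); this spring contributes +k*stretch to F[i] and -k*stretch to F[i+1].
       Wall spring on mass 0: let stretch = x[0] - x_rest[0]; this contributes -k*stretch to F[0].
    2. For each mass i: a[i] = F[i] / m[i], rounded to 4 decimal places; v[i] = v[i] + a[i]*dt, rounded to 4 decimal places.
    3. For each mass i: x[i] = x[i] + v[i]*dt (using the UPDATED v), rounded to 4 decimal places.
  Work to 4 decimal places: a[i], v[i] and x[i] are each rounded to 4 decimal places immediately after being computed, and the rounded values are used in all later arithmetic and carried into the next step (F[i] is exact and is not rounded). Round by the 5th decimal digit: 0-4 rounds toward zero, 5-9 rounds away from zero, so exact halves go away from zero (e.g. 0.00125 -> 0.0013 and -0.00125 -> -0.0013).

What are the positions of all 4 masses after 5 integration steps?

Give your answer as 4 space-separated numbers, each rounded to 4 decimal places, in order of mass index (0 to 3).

Answer: 2.5938 4.2813 7.9375 10.5625

Derivation:
Step 0: x=[2.0000 8.0000 8.0000 13.0000] v=[0.0000 0.0000 0.0000 -2.0000]
Step 1: x=[4.0000 5.0000 10.5000 11.0000] v=[4.0000 -6.0000 5.0000 -4.0000]
Step 2: x=[4.5000 4.2500 10.5000 10.2500] v=[1.0000 -1.5000 0.0000 -1.5000]
Step 3: x=[2.6250 6.7500 7.2500 11.1250] v=[-3.7500 5.0000 -6.5000 1.7500]
Step 4: x=[1.5000 7.4375 5.6875 11.5625] v=[-2.2500 1.3750 -3.1250 0.8750]
Step 5: x=[2.5938 4.2813 7.9375 10.5625] v=[2.1875 -6.3125 4.5000 -2.0000]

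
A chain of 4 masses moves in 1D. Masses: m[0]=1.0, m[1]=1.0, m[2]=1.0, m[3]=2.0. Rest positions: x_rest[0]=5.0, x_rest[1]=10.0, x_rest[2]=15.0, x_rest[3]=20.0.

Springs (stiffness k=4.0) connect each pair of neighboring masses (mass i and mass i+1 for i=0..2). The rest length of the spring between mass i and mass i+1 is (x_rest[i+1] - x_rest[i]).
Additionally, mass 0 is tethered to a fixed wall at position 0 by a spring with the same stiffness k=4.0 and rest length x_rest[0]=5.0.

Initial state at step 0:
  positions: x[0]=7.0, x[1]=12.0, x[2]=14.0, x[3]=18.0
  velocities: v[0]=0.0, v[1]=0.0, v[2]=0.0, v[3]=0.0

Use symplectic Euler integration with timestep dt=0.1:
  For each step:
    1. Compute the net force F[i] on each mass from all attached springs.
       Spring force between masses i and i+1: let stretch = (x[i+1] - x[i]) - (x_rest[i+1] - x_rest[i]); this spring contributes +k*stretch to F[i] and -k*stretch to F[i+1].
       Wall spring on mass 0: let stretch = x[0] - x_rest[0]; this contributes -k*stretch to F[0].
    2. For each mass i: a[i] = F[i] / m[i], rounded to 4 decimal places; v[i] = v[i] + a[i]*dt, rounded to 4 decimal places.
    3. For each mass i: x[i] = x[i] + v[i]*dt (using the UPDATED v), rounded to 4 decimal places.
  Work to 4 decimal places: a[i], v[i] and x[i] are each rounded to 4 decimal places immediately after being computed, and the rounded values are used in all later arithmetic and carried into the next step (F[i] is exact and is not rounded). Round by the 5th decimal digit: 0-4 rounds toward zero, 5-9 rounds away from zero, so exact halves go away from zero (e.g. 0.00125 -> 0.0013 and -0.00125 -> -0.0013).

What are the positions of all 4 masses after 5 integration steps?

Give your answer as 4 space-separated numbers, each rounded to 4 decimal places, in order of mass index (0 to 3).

Answer: 5.8627 10.5060 14.8700 18.3358

Derivation:
Step 0: x=[7.0000 12.0000 14.0000 18.0000] v=[0.0000 0.0000 0.0000 0.0000]
Step 1: x=[6.9200 11.8800 14.0800 18.0200] v=[-0.8000 -1.2000 0.8000 0.2000]
Step 2: x=[6.7616 11.6496 14.2296 18.0612] v=[-1.5840 -2.3040 1.4960 0.4120]
Step 3: x=[6.5283 11.3269 14.4293 18.1258] v=[-2.3334 -3.2272 1.9966 0.6457]
Step 4: x=[6.2258 10.9363 14.6527 18.2164] v=[-3.0253 -3.9057 2.2342 0.9064]
Step 5: x=[5.8627 10.5060 14.8700 18.3358] v=[-3.6314 -4.3033 2.1731 1.1937]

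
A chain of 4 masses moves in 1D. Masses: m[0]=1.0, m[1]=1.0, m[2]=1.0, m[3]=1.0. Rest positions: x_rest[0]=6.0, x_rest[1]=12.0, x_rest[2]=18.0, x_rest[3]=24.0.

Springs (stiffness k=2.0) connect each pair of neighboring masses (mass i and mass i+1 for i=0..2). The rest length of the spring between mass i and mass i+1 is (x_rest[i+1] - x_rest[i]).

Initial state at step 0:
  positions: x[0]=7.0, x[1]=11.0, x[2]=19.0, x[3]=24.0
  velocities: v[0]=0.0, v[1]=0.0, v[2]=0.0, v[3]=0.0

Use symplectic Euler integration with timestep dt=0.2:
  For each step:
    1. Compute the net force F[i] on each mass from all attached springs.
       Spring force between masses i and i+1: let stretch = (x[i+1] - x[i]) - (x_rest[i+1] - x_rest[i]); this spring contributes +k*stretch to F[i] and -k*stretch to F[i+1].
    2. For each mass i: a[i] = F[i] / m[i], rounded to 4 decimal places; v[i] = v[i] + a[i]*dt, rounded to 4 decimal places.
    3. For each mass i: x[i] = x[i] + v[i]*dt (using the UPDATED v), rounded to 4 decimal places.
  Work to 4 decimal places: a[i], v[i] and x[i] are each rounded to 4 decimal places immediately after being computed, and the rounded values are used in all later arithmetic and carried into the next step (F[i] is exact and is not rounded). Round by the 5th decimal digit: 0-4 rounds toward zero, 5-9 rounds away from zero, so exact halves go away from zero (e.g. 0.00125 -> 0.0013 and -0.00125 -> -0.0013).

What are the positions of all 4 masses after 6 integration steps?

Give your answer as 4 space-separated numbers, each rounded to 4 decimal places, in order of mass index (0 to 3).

Step 0: x=[7.0000 11.0000 19.0000 24.0000] v=[0.0000 0.0000 0.0000 0.0000]
Step 1: x=[6.8400 11.3200 18.7600 24.0800] v=[-0.8000 1.6000 -1.2000 0.4000]
Step 2: x=[6.5584 11.8768 18.3504 24.2144] v=[-1.4080 2.7840 -2.0480 0.6720]
Step 3: x=[6.2223 12.5260 17.8920 24.3597] v=[-1.6806 3.2461 -2.2918 0.7264]
Step 4: x=[5.9105 13.1002 17.5218 24.4676] v=[-1.5591 2.8710 -1.8511 0.5393]
Step 5: x=[5.6939 13.4530 17.3535 24.4998] v=[-1.0832 1.7638 -0.8414 0.1610]
Step 6: x=[5.6180 13.4971 17.4449 24.4403] v=[-0.3796 0.2204 0.4569 -0.2975]

Answer: 5.6180 13.4971 17.4449 24.4403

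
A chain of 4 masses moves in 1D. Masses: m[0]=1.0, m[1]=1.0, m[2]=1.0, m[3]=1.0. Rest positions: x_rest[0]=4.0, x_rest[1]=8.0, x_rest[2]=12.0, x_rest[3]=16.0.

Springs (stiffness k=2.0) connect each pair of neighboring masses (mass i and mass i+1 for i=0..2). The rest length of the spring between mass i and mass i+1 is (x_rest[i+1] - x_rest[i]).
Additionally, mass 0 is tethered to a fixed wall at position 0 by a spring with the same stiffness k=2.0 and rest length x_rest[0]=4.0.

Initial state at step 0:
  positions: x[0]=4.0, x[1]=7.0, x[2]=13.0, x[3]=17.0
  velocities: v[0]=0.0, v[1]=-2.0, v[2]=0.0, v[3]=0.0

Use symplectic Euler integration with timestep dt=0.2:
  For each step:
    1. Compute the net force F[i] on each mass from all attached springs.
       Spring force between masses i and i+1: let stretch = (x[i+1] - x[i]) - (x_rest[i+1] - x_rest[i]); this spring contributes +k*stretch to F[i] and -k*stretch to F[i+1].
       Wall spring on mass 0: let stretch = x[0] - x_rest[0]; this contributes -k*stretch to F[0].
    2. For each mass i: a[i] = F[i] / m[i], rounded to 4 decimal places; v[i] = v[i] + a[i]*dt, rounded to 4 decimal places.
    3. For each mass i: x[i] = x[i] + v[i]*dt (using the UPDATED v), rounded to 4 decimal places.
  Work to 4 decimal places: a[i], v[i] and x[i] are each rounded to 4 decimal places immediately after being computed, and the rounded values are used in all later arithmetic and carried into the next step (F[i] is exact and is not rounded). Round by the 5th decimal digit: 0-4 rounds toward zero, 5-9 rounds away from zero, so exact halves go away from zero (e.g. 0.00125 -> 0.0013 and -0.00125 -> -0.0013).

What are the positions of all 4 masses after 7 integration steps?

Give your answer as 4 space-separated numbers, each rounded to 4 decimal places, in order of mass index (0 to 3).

Answer: 3.3545 8.3415 11.1898 15.9337

Derivation:
Step 0: x=[4.0000 7.0000 13.0000 17.0000] v=[0.0000 -2.0000 0.0000 0.0000]
Step 1: x=[3.9200 6.8400 12.8400 17.0000] v=[-0.4000 -0.8000 -0.8000 0.0000]
Step 2: x=[3.7600 6.9264 12.5328 16.9872] v=[-0.8000 0.4320 -1.5360 -0.0640]
Step 3: x=[3.5525 7.2080 12.1334 16.9380] v=[-1.0374 1.4080 -1.9968 -0.2458]
Step 4: x=[3.3533 7.5912 11.7244 16.8245] v=[-0.9962 1.9160 -2.0451 -0.5676]
Step 5: x=[3.2248 7.9660 11.3927 16.6230] v=[-0.6424 1.8741 -1.6583 -1.0076]
Step 6: x=[3.2176 8.2357 11.2053 16.3231] v=[-0.0358 1.3483 -0.9369 -1.4997]
Step 7: x=[3.3545 8.3415 11.1898 15.9337] v=[0.6844 0.5289 -0.0776 -1.9468]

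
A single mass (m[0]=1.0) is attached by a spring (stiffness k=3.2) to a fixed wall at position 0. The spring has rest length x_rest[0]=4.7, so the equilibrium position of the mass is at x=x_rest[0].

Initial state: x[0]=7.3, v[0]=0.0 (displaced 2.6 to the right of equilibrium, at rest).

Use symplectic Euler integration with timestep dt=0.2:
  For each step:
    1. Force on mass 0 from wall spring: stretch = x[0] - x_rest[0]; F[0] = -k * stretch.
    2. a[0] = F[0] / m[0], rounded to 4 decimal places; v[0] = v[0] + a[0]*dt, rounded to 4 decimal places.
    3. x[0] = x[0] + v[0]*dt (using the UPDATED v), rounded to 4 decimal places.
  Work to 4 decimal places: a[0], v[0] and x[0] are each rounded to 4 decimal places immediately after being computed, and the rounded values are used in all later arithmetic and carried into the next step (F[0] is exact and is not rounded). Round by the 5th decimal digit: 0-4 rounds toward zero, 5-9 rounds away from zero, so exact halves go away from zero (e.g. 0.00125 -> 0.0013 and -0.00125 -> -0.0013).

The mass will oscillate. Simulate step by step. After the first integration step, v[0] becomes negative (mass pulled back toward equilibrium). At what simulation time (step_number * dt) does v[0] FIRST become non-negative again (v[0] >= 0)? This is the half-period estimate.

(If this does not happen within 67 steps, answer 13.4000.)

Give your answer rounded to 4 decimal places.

Answer: 1.8000

Derivation:
Step 0: x=[7.3000] v=[0.0000]
Step 1: x=[6.9672] v=[-1.6640]
Step 2: x=[6.3442] v=[-3.1150]
Step 3: x=[5.5107] v=[-4.1673]
Step 4: x=[4.5735] v=[-4.6861]
Step 5: x=[3.6525] v=[-4.6051]
Step 6: x=[2.8656] v=[-3.9347]
Step 7: x=[2.3135] v=[-2.7607]
Step 8: x=[2.0668] v=[-1.2333]
Step 9: x=[2.1572] v=[0.4519]
First v>=0 after going negative at step 9, time=1.8000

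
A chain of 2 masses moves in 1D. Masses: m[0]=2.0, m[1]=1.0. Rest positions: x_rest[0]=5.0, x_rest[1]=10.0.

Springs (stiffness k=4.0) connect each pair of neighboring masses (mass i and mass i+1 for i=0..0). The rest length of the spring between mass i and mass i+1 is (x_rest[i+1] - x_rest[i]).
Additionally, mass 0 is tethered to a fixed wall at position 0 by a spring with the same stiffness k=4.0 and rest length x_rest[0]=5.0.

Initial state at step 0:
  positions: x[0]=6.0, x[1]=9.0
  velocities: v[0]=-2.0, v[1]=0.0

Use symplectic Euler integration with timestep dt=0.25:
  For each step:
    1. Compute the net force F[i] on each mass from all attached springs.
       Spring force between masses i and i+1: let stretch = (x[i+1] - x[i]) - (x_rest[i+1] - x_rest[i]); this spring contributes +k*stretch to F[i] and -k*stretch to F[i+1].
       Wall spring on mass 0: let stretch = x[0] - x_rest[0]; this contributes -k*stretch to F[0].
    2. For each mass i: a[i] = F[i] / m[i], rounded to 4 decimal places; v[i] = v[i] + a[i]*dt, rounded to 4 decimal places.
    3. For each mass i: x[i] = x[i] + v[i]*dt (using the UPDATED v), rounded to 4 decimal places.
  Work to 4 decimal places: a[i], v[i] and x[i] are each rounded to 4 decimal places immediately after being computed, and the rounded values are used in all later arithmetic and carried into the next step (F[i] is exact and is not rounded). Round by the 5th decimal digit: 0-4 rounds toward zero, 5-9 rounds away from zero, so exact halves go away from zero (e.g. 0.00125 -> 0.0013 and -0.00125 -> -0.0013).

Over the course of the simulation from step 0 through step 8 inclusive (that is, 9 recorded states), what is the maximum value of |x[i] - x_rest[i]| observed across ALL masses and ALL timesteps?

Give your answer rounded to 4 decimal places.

Step 0: x=[6.0000 9.0000] v=[-2.0000 0.0000]
Step 1: x=[5.1250 9.5000] v=[-3.5000 2.0000]
Step 2: x=[4.1563 10.1563] v=[-3.8750 2.6250]
Step 3: x=[3.4180 10.5626] v=[-2.9532 1.6250]
Step 4: x=[3.1455 10.4327] v=[-1.0899 -0.5196]
Step 5: x=[3.3908 9.7310] v=[0.9810 -2.8068]
Step 6: x=[4.0047 8.6943] v=[2.4557 -4.1470]
Step 7: x=[4.7043 7.7352] v=[2.7982 -3.8366]
Step 8: x=[5.1947 7.2683] v=[1.9615 -1.8675]
Max displacement = 2.7317

Answer: 2.7317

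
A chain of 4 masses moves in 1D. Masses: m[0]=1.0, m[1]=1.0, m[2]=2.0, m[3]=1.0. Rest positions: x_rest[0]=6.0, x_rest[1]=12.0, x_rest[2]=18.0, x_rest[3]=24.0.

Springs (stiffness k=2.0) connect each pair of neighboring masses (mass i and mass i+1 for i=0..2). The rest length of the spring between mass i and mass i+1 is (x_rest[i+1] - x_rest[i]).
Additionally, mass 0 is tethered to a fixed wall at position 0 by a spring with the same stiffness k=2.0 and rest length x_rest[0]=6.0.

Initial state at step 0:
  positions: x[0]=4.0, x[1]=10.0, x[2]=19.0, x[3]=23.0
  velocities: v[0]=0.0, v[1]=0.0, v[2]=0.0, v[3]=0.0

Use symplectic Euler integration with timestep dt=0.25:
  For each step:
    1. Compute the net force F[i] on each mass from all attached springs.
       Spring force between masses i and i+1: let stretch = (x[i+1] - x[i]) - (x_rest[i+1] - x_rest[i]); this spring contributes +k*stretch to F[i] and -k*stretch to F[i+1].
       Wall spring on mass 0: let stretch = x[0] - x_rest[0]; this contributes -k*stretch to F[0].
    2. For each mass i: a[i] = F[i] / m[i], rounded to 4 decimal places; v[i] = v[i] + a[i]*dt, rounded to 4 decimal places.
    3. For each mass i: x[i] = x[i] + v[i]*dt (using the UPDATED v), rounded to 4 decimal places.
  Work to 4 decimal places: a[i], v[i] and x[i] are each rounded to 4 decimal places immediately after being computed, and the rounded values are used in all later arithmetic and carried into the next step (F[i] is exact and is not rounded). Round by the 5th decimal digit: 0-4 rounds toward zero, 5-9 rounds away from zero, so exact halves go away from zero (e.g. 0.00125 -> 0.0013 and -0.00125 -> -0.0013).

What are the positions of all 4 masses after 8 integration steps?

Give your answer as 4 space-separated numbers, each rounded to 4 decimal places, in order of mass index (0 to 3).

Step 0: x=[4.0000 10.0000 19.0000 23.0000] v=[0.0000 0.0000 0.0000 0.0000]
Step 1: x=[4.2500 10.3750 18.6875 23.2500] v=[1.0000 1.5000 -1.2500 1.0000]
Step 2: x=[4.7344 11.0235 18.1406 23.6797] v=[1.9375 2.5938 -2.1875 1.7188]
Step 3: x=[5.4131 11.7755 17.4951 24.1670] v=[2.7149 3.0078 -2.5820 1.9493]
Step 4: x=[6.2105 12.4471 16.9091 24.5704] v=[3.1896 2.6864 -2.3439 1.6134]
Step 5: x=[7.0112 12.8969 16.5231 24.7661] v=[3.2027 1.7991 -1.5441 0.7828]
Step 6: x=[7.6712 13.0643 16.4256 24.6814] v=[2.6400 0.6694 -0.3899 -0.3387]
Step 7: x=[8.0465 12.9777 16.6340 24.3148] v=[1.5010 -0.3465 0.8337 -1.4666]
Step 8: x=[8.0323 12.7317 17.0940 23.7381] v=[-0.0567 -0.9840 1.8398 -2.3070]

Answer: 8.0323 12.7317 17.0940 23.7381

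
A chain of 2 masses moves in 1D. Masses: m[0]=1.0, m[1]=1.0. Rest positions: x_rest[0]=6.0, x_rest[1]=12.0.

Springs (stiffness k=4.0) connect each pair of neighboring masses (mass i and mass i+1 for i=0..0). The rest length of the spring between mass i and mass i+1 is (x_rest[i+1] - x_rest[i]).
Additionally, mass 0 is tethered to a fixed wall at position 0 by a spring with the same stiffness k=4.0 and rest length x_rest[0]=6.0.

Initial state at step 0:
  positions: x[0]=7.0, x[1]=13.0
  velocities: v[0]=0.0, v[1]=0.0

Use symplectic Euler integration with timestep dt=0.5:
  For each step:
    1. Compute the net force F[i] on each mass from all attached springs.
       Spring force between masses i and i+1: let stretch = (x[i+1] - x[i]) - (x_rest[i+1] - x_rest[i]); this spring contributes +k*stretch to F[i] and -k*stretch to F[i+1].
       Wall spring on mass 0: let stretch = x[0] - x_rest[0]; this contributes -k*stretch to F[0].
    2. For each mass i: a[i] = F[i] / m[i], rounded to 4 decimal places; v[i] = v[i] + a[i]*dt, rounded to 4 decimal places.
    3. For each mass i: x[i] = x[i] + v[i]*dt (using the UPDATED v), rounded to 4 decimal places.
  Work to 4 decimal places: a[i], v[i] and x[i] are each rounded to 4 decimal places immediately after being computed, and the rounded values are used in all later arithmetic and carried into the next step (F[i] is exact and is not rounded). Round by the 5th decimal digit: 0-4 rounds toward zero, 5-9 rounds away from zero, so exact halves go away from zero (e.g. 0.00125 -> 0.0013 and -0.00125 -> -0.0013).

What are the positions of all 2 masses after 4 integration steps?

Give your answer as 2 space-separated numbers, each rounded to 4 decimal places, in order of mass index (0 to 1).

Step 0: x=[7.0000 13.0000] v=[0.0000 0.0000]
Step 1: x=[6.0000 13.0000] v=[-2.0000 0.0000]
Step 2: x=[6.0000 12.0000] v=[0.0000 -2.0000]
Step 3: x=[6.0000 11.0000] v=[0.0000 -2.0000]
Step 4: x=[5.0000 11.0000] v=[-2.0000 0.0000]

Answer: 5.0000 11.0000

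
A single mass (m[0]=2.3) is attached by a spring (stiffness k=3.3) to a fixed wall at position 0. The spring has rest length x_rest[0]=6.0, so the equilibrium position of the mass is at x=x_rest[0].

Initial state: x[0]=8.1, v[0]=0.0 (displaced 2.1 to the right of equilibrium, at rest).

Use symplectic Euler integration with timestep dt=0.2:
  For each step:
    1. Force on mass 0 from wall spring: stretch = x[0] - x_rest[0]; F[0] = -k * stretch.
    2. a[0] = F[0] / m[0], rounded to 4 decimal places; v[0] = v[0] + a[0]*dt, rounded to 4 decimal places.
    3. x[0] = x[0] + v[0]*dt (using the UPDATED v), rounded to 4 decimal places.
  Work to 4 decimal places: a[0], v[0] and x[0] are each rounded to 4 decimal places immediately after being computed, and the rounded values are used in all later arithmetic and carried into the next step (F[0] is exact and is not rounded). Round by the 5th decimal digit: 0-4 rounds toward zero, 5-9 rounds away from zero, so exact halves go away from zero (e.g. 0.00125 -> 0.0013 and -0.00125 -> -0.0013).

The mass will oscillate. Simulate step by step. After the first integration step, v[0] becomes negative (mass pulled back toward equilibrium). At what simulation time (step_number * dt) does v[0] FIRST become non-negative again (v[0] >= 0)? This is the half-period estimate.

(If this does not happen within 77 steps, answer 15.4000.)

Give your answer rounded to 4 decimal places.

Answer: 2.8000

Derivation:
Step 0: x=[8.1000] v=[0.0000]
Step 1: x=[7.9795] v=[-0.6026]
Step 2: x=[7.7454] v=[-1.1706]
Step 3: x=[7.4111] v=[-1.6715]
Step 4: x=[6.9958] v=[-2.0764]
Step 5: x=[6.5234] v=[-2.3622]
Step 6: x=[6.0209] v=[-2.5124]
Step 7: x=[5.5172] v=[-2.5184]
Step 8: x=[5.0412] v=[-2.3799]
Step 9: x=[4.6202] v=[-2.1048]
Step 10: x=[4.2784] v=[-1.7089]
Step 11: x=[4.0354] v=[-1.2149]
Step 12: x=[3.9052] v=[-0.6511]
Step 13: x=[3.8952] v=[-0.0500]
Step 14: x=[4.0060] v=[0.5540]
First v>=0 after going negative at step 14, time=2.8000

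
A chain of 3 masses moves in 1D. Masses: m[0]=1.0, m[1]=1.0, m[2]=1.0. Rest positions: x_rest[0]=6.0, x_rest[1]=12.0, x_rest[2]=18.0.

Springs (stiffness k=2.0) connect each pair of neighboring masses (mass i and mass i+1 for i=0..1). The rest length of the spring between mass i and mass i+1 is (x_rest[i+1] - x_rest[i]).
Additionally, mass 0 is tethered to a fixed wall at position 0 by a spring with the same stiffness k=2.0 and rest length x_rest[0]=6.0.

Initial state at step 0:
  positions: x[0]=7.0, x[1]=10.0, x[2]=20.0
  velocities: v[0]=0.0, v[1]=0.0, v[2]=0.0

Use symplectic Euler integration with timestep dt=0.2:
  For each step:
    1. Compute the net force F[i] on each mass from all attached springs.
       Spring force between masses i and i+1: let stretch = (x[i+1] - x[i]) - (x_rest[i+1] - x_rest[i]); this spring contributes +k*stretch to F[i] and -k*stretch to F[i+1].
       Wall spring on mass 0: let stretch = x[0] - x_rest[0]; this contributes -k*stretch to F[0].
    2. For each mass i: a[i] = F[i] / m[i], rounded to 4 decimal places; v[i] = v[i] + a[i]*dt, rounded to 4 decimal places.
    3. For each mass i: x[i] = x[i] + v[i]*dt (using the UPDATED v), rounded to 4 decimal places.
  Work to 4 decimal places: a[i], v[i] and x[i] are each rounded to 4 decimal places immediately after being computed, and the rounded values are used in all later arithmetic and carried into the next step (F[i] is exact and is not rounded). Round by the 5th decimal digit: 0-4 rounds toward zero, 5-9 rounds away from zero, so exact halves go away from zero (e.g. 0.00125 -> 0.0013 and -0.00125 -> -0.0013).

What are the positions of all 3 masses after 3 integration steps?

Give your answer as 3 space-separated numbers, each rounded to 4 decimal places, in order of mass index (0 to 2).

Answer: 5.5334 12.6918 18.4151

Derivation:
Step 0: x=[7.0000 10.0000 20.0000] v=[0.0000 0.0000 0.0000]
Step 1: x=[6.6800 10.5600 19.6800] v=[-1.6000 2.8000 -1.6000]
Step 2: x=[6.1360 11.5392 19.1104] v=[-2.7200 4.8960 -2.8480]
Step 3: x=[5.5334 12.6918 18.4151] v=[-3.0131 5.7632 -3.4765]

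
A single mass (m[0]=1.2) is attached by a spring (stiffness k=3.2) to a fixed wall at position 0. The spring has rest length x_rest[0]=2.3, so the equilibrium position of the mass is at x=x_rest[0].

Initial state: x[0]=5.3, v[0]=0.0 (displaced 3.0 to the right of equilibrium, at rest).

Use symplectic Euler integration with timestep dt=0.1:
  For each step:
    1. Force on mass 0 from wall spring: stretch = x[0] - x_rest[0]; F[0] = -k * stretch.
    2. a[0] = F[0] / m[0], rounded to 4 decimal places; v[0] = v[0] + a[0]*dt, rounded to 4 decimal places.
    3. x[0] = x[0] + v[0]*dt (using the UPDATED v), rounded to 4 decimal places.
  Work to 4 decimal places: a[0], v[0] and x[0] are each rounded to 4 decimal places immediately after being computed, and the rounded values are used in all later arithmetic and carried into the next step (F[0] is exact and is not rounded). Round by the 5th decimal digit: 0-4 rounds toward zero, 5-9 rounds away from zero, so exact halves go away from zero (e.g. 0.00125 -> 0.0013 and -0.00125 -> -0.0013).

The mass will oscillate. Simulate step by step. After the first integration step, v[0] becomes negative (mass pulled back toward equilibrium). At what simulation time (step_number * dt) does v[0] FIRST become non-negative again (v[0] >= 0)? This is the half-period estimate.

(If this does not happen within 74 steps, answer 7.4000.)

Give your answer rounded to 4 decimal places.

Step 0: x=[5.3000] v=[0.0000]
Step 1: x=[5.2200] v=[-0.8000]
Step 2: x=[5.0621] v=[-1.5787]
Step 3: x=[4.8306] v=[-2.3153]
Step 4: x=[4.5316] v=[-2.9901]
Step 5: x=[4.1731] v=[-3.5852]
Step 6: x=[3.7646] v=[-4.0847]
Step 7: x=[3.3171] v=[-4.4753]
Step 8: x=[2.8425] v=[-4.7465]
Step 9: x=[2.3534] v=[-4.8912]
Step 10: x=[1.8629] v=[-4.9054]
Step 11: x=[1.3840] v=[-4.7888]
Step 12: x=[0.9296] v=[-4.5445]
Step 13: x=[0.5117] v=[-4.1791]
Step 14: x=[0.1415] v=[-3.7022]
Step 15: x=[-0.1712] v=[-3.1266]
Step 16: x=[-0.4180] v=[-2.4676]
Step 17: x=[-0.5923] v=[-1.7428]
Step 18: x=[-0.6895] v=[-0.9715]
Step 19: x=[-0.7069] v=[-0.1743]
Step 20: x=[-0.6442] v=[0.6275]
First v>=0 after going negative at step 20, time=2.0000

Answer: 2.0000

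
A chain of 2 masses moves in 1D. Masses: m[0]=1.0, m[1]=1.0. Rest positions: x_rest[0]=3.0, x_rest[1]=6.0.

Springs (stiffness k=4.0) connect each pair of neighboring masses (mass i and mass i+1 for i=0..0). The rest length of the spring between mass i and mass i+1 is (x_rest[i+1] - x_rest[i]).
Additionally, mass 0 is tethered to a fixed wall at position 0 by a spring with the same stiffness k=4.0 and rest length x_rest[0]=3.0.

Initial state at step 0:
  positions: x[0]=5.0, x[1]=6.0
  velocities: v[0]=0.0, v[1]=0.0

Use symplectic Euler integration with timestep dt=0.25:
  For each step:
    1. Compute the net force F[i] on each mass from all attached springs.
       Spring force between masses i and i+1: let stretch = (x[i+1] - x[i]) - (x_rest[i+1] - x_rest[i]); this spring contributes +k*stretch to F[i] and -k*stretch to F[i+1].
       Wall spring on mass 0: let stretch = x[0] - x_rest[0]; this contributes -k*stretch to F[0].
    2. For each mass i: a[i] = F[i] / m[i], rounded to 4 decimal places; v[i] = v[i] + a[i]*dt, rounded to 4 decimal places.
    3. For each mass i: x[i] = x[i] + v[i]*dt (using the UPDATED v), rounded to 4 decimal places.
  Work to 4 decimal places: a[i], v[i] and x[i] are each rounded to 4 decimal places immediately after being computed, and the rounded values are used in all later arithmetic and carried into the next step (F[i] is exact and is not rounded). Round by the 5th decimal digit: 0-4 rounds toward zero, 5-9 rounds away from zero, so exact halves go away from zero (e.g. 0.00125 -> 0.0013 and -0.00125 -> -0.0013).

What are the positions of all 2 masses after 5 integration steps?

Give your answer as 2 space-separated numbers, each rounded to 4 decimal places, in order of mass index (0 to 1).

Step 0: x=[5.0000 6.0000] v=[0.0000 0.0000]
Step 1: x=[4.0000 6.5000] v=[-4.0000 2.0000]
Step 2: x=[2.6250 7.1250] v=[-5.5000 2.5000]
Step 3: x=[1.7188 7.3750] v=[-3.6250 1.0000]
Step 4: x=[1.7969 6.9610] v=[0.3124 -1.6562]
Step 5: x=[2.7168 6.0059] v=[3.6796 -3.8203]

Answer: 2.7168 6.0059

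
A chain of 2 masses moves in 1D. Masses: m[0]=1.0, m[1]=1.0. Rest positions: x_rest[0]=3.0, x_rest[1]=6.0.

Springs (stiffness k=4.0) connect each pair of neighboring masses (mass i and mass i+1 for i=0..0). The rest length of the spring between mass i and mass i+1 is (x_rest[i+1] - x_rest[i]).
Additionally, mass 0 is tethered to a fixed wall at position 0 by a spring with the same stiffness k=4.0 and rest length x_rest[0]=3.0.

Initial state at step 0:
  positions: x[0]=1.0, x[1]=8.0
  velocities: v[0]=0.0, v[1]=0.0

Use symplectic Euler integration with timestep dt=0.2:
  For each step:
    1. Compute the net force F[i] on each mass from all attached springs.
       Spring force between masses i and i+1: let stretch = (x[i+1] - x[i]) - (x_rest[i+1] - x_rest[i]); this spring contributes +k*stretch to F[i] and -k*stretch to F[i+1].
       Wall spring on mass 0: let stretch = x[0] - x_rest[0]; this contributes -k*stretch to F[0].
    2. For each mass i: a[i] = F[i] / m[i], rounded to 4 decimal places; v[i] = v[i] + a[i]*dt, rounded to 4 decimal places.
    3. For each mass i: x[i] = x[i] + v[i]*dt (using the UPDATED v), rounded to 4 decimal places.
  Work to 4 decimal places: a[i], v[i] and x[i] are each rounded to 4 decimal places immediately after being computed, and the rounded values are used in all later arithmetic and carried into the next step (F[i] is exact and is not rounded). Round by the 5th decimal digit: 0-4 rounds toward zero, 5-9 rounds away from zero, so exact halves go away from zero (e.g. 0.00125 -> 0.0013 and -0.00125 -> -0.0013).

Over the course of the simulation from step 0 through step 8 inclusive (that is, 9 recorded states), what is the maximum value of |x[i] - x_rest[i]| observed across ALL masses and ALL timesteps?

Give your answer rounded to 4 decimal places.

Step 0: x=[1.0000 8.0000] v=[0.0000 0.0000]
Step 1: x=[1.9600 7.3600] v=[4.8000 -3.2000]
Step 2: x=[3.4704 6.3360] v=[7.5520 -5.1200]
Step 3: x=[4.8840 5.3335] v=[7.0682 -5.0125]
Step 4: x=[5.5881 4.7391] v=[3.5206 -2.9721]
Step 5: x=[5.2623 4.7605] v=[-1.6291 0.1071]
Step 6: x=[4.0142 5.3422] v=[-6.2404 2.9085]
Step 7: x=[2.3363 6.1914] v=[-8.3894 4.2461]
Step 8: x=[0.9014 6.9038] v=[-7.1744 3.5620]
Max displacement = 2.5881

Answer: 2.5881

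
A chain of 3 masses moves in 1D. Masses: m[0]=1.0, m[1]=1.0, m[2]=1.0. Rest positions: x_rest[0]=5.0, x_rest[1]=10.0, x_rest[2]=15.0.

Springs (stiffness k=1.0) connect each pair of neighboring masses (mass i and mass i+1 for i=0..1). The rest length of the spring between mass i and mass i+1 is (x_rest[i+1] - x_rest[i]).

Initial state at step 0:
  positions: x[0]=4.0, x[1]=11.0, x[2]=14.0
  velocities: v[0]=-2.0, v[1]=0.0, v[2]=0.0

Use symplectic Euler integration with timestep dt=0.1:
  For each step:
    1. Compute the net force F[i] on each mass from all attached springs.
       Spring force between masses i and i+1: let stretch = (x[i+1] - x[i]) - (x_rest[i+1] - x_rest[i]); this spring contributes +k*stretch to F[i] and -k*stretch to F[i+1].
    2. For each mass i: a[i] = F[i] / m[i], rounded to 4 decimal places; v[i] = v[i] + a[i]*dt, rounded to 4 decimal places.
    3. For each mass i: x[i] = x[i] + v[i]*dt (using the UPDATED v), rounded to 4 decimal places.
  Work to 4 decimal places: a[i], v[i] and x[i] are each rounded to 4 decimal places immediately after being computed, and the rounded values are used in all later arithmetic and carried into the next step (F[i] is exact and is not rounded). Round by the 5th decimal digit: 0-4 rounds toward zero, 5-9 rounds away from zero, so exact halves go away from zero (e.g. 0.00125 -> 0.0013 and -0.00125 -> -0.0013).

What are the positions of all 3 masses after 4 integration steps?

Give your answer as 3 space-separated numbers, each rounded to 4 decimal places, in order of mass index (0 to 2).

Answer: 3.4109 10.5981 14.1910

Derivation:
Step 0: x=[4.0000 11.0000 14.0000] v=[-2.0000 0.0000 0.0000]
Step 1: x=[3.8200 10.9600 14.0200] v=[-1.8000 -0.4000 0.2000]
Step 2: x=[3.6614 10.8792 14.0594] v=[-1.5860 -0.8080 0.3940]
Step 3: x=[3.5250 10.7580 14.1170] v=[-1.3642 -1.2118 0.5760]
Step 4: x=[3.4109 10.5981 14.1910] v=[-1.1409 -1.5992 0.7401]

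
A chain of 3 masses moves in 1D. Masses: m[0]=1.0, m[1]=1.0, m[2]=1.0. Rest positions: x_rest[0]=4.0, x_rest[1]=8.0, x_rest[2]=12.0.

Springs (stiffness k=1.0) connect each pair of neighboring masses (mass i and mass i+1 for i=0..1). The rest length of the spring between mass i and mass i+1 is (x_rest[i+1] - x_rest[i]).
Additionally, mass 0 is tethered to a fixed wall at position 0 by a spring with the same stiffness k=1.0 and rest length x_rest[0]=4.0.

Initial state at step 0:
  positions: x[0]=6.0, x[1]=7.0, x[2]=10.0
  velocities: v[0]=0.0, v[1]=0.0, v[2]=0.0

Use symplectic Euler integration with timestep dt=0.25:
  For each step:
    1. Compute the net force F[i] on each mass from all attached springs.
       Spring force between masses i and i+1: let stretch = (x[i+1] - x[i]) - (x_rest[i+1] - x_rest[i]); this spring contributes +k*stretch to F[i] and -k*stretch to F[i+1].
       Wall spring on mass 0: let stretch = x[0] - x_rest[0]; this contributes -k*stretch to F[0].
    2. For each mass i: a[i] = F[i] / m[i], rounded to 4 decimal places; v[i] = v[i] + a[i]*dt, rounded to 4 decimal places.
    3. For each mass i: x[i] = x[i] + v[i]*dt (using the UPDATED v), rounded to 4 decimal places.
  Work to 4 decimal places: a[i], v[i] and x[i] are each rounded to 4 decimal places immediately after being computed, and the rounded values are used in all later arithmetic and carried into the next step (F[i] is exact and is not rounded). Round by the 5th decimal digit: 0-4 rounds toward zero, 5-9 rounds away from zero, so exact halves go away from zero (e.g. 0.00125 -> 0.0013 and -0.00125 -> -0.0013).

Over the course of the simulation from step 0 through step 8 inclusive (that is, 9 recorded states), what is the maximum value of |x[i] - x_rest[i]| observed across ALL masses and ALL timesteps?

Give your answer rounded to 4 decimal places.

Answer: 2.3862

Derivation:
Step 0: x=[6.0000 7.0000 10.0000] v=[0.0000 0.0000 0.0000]
Step 1: x=[5.6875 7.1250 10.0625] v=[-1.2500 0.5000 0.2500]
Step 2: x=[5.1094 7.3438 10.1914] v=[-2.3125 0.8750 0.5156]
Step 3: x=[4.3516 7.6009 10.3923] v=[-3.0313 1.0283 0.8037]
Step 4: x=[3.5249 7.8294 10.6688] v=[-3.3069 0.9138 1.1059]
Step 5: x=[2.7469 7.9663 11.0178] v=[-3.1120 0.5475 1.3961]
Step 6: x=[2.1234 7.9677 11.4261] v=[-2.4939 0.0055 1.6332]
Step 7: x=[1.7325 7.8200 11.8683] v=[-1.5637 -0.5910 1.7686]
Step 8: x=[1.6138 7.5448 12.3074] v=[-0.4750 -1.1008 1.7565]
Max displacement = 2.3862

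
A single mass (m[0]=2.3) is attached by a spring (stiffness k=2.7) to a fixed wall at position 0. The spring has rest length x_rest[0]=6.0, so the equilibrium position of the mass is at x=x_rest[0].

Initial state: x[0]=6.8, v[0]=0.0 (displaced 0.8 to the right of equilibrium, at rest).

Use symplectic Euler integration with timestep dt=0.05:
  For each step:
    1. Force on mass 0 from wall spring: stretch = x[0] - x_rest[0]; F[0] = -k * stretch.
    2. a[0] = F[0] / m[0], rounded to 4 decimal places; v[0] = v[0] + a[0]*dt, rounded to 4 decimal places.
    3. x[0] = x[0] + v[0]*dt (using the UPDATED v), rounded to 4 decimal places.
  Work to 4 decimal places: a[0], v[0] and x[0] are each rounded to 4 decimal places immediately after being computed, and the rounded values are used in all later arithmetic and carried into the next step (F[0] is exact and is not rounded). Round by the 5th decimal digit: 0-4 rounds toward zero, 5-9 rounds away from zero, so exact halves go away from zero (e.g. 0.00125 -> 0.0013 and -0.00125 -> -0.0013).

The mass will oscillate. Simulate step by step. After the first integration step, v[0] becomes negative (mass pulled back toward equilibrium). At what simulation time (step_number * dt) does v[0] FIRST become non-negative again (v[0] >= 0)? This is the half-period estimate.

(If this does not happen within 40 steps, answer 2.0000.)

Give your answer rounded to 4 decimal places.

Answer: 2.0000

Derivation:
Step 0: x=[6.8000] v=[0.0000]
Step 1: x=[6.7977] v=[-0.0470]
Step 2: x=[6.7930] v=[-0.0938]
Step 3: x=[6.7860] v=[-0.1403]
Step 4: x=[6.7767] v=[-0.1864]
Step 5: x=[6.7651] v=[-0.2320]
Step 6: x=[6.7513] v=[-0.2769]
Step 7: x=[6.7353] v=[-0.3210]
Step 8: x=[6.7171] v=[-0.3642]
Step 9: x=[6.6968] v=[-0.4063]
Step 10: x=[6.6744] v=[-0.4472]
Step 11: x=[6.6501] v=[-0.4868]
Step 12: x=[6.6239] v=[-0.5250]
Step 13: x=[6.5958] v=[-0.5616]
Step 14: x=[6.5660] v=[-0.5966]
Step 15: x=[6.5345] v=[-0.6298]
Step 16: x=[6.5014] v=[-0.6612]
Step 17: x=[6.4669] v=[-0.6906]
Step 18: x=[6.4310] v=[-0.7180]
Step 19: x=[6.3938] v=[-0.7433]
Step 20: x=[6.3555] v=[-0.7664]
Step 21: x=[6.3161] v=[-0.7873]
Step 22: x=[6.2758] v=[-0.8059]
Step 23: x=[6.2347] v=[-0.8221]
Step 24: x=[6.1929] v=[-0.8359]
Step 25: x=[6.1505] v=[-0.8472]
Step 26: x=[6.1077] v=[-0.8560]
Step 27: x=[6.0646] v=[-0.8623]
Step 28: x=[6.0213] v=[-0.8661]
Step 29: x=[5.9779] v=[-0.8674]
Step 30: x=[5.9346] v=[-0.8661]
Step 31: x=[5.8915] v=[-0.8623]
Step 32: x=[5.8487] v=[-0.8559]
Step 33: x=[5.8064] v=[-0.8470]
Step 34: x=[5.7646] v=[-0.8356]
Step 35: x=[5.7235] v=[-0.8218]
Step 36: x=[5.6832] v=[-0.8056]
Step 37: x=[5.6439] v=[-0.7870]
Step 38: x=[5.6056] v=[-0.7661]
Step 39: x=[5.5685] v=[-0.7430]
Step 40: x=[5.5326] v=[-0.7177]
v[0] did not become non-negative within 40 steps; using fallback time=2.0000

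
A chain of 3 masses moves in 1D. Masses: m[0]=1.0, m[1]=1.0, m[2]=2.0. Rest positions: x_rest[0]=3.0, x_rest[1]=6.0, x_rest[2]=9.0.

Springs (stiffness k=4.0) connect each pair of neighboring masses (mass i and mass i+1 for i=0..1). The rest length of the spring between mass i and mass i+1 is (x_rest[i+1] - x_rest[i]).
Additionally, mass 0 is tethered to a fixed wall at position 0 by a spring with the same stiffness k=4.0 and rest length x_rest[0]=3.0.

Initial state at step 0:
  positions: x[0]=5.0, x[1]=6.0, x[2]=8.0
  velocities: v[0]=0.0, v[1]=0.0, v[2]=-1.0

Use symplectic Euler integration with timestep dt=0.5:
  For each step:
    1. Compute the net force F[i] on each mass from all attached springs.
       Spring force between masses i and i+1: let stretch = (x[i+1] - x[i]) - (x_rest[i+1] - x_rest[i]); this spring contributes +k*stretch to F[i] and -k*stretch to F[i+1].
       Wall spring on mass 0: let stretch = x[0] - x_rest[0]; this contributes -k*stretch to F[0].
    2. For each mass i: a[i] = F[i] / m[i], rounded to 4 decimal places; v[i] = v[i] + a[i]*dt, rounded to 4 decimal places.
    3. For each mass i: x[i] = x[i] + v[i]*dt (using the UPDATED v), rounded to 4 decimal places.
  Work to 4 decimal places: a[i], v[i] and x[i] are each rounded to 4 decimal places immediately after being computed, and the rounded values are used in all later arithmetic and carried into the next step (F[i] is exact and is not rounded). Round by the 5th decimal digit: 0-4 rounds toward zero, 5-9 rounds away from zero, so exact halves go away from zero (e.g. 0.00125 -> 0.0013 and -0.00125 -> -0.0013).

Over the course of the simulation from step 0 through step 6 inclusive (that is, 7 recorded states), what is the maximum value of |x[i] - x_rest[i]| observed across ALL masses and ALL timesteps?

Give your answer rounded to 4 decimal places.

Step 0: x=[5.0000 6.0000 8.0000] v=[0.0000 0.0000 -1.0000]
Step 1: x=[1.0000 7.0000 8.0000] v=[-8.0000 2.0000 0.0000]
Step 2: x=[2.0000 3.0000 9.0000] v=[2.0000 -8.0000 2.0000]
Step 3: x=[2.0000 4.0000 8.5000] v=[0.0000 2.0000 -1.0000]
Step 4: x=[2.0000 7.5000 7.2500] v=[0.0000 7.0000 -2.5000]
Step 5: x=[5.5000 5.2500 7.6250] v=[7.0000 -4.5000 0.7500]
Step 6: x=[3.2500 5.6250 8.3125] v=[-4.5000 0.7500 1.3750]
Max displacement = 3.0000

Answer: 3.0000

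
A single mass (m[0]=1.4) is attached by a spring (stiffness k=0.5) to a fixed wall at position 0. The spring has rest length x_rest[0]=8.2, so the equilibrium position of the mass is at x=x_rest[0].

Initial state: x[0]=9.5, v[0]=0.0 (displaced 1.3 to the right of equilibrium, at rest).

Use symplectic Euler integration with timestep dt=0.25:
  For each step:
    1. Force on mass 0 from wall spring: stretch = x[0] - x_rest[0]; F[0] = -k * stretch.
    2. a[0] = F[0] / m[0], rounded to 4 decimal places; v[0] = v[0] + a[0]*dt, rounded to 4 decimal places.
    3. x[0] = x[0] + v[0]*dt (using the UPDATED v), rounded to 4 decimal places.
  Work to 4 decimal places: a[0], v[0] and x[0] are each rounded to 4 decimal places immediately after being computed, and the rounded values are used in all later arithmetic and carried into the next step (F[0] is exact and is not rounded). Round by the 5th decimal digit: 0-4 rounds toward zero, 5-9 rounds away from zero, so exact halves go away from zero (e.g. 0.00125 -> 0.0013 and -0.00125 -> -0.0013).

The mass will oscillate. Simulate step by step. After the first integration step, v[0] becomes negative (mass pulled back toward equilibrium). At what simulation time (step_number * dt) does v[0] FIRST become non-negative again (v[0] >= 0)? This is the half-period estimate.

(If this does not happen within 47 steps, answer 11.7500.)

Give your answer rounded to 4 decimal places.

Step 0: x=[9.5000] v=[0.0000]
Step 1: x=[9.4710] v=[-0.1161]
Step 2: x=[9.4136] v=[-0.2296]
Step 3: x=[9.3291] v=[-0.3380]
Step 4: x=[9.2194] v=[-0.4388]
Step 5: x=[9.0870] v=[-0.5298]
Step 6: x=[8.9348] v=[-0.6090]
Step 7: x=[8.7662] v=[-0.6746]
Step 8: x=[8.5849] v=[-0.7252]
Step 9: x=[8.3950] v=[-0.7596]
Step 10: x=[8.2008] v=[-0.7770]
Step 11: x=[8.0065] v=[-0.7771]
Step 12: x=[7.8166] v=[-0.7598]
Step 13: x=[7.6352] v=[-0.7256]
Step 14: x=[7.4664] v=[-0.6752]
Step 15: x=[7.3140] v=[-0.6097]
Step 16: x=[7.1814] v=[-0.5306]
Step 17: x=[7.0715] v=[-0.4397]
Step 18: x=[6.9868] v=[-0.3390]
Step 19: x=[6.9291] v=[-0.2307]
Step 20: x=[6.8998] v=[-0.1172]
Step 21: x=[6.8995] v=[-0.0011]
Step 22: x=[6.9283] v=[0.1150]
First v>=0 after going negative at step 22, time=5.5000

Answer: 5.5000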